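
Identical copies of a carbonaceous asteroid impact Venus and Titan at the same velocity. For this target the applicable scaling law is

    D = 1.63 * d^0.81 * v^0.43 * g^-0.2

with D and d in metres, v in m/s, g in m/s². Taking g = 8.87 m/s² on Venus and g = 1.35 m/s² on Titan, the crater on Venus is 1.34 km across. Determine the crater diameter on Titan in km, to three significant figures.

D ≈ 1.95 km

All impactor-dependent factors cancel in the ratio, leaving D_Titan/D_Venus = (g_Titan/g_Venus)^-0.2.
(1.35/8.87)^-0.2 = 0.1522^-0.2 = 1.457
D_Titan = 1.457 × 1.34 km = 1.95 km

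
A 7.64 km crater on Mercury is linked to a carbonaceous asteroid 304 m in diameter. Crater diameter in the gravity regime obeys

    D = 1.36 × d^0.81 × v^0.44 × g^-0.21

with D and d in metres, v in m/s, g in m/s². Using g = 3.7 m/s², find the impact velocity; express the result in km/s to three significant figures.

v ≈ 16.7 km/s

Rearranging for v: v = [D / (1.36 · 304^0.81 · 3.7^-0.21)]^(1/0.44).
D = 7640 m.
304^0.81 = 102.6
3.7^-0.21 = 0.7598
Denominator = 1.36 × 102.6 × 0.7598 = 106.0
D / 106.0 = 7640 / 106.0 = 72.08
v = 72.08^(1/0.44) = 72.08^2.2727 = 16682 m/s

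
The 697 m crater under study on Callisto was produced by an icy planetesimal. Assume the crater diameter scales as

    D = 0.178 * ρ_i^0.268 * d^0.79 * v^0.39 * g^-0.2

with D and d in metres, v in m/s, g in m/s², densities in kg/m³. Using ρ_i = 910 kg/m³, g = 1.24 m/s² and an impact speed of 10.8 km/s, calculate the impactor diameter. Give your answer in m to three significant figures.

d ≈ 37.7 m

Rearranging for d: d = [D / (0.178 · 910^0.268 · 10800^0.39 · 1.24^-0.2)]^(1/0.79).
910^0.268 = 6.209
10800^0.39 = 37.41
1.24^-0.2 = 0.9579
Denominator = 0.178 × 6.209 × 37.41 × 0.9579 = 39.60
D / 39.60 = 697 / 39.60 = 17.60
d = 17.60^(1/0.79) = 17.60^1.2658 = 37.72 m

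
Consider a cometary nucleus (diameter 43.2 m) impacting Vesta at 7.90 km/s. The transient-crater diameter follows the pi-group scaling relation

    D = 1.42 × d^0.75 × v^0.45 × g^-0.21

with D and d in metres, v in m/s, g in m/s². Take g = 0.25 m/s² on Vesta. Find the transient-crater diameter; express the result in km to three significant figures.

D ≈ 1.82 km

In SI units: v = 7900 m/s.
d^0.75 = 43.2^0.75 = 16.85
v^0.45 = 7900^0.45 = 56.75
g^-0.21 = 0.25^-0.21 = 1.338
D = 1.42 × 16.85 × 56.75 × 1.338 = 1817 m
   = 1.817 km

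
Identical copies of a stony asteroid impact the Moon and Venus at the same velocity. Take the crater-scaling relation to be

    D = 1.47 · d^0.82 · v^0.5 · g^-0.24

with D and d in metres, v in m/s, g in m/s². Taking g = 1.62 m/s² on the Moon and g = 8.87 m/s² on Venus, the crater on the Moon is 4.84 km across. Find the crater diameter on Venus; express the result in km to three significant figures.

D ≈ 3.22 km

All impactor-dependent factors cancel in the ratio, leaving D_Venus/D_Moon = (g_Venus/g_Moon)^-0.24.
(8.87/1.62)^-0.24 = 5.475^-0.24 = 0.6649
D_Venus = 0.6649 × 4.84 km = 3.22 km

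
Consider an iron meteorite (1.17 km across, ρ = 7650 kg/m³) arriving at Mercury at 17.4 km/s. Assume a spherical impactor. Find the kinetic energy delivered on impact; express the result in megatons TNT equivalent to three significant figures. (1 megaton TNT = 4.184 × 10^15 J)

E ≈ 2.32 × 10^5 Mt TNT

d = 1170 m; v = 17400 m/s.
Mass m = (π/6) ρ d³ = (π/6) × 7650 × (1170)³ = 6.415 × 10^12 kg
E = ½ m v² = 0.5 × 6.415 × 10^12 × (17400)² = 9.711 × 10^20 J
   = 9.711 × 10^20 / 4.184×10^15 = 2.321 × 10^5 Mt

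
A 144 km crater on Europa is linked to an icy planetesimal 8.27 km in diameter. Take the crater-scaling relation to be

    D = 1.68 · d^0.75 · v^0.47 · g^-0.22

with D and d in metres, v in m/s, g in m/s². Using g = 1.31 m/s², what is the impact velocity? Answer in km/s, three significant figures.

Rearranging for v: v = [D / (1.68 · 8270^0.75 · 1.31^-0.22)]^(1/0.47).
D = 144000 m.
8270^0.75 = 867.2
1.31^-0.22 = 0.9423
Denominator = 1.68 × 867.2 × 0.9423 = 1373
D / 1373 = 144000 / 1373 = 104.9
v = 104.9^(1/0.47) = 104.9^2.1277 = 19934 m/s

v ≈ 19.9 km/s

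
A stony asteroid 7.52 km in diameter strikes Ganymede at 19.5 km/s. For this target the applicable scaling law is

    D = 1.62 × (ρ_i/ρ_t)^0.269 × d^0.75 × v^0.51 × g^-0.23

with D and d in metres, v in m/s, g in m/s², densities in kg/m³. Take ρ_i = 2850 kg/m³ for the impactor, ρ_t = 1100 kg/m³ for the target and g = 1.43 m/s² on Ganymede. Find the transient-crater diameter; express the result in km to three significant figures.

In SI units: d = 7520 m, v = 19500 m/s.
(ρ_i/ρ_t)^0.269 = (2850/1100)^0.269 = 1.292
d^0.75 = 7520^0.75 = 807.5
v^0.51 = 19500^0.51 = 154.1
g^-0.23 = 1.43^-0.23 = 0.9210
D = 1.62 × 1.292 × 807.5 × 154.1 × 0.9210 = 2.399 × 10^5 m
   = 239.9 km

D ≈ 240 km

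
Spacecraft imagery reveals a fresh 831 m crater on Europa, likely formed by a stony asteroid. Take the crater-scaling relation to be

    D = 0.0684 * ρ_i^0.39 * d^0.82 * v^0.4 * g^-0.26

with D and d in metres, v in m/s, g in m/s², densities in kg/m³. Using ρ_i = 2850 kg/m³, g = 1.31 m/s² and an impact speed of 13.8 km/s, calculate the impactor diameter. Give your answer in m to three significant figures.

d ≈ 22.7 m

Rearranging for d: d = [D / (0.0684 · 2850^0.39 · 13800^0.4 · 1.31^-0.26)]^(1/0.82).
2850^0.39 = 22.25
13800^0.4 = 45.28
1.31^-0.26 = 0.9322
Denominator = 0.0684 × 22.25 × 45.28 × 0.9322 = 64.24
D / 64.24 = 831 / 64.24 = 12.94
d = 12.94^(1/0.82) = 12.94^1.2195 = 22.70 m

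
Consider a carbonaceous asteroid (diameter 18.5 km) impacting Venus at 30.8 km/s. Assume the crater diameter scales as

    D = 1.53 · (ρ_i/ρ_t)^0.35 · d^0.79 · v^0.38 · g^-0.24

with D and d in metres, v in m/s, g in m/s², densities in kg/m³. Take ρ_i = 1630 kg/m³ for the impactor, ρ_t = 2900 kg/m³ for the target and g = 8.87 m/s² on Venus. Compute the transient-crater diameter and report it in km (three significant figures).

In SI units: d = 18500 m, v = 30800 m/s.
(ρ_i/ρ_t)^0.35 = (1630/2900)^0.35 = 0.8174
d^0.79 = 18500^0.79 = 2350
v^0.38 = 30800^0.38 = 50.77
g^-0.24 = 8.87^-0.24 = 0.5922
D = 1.53 × 0.8174 × 2350 × 50.77 × 0.5922 = 88363 m
   = 88.36 km

D ≈ 88.4 km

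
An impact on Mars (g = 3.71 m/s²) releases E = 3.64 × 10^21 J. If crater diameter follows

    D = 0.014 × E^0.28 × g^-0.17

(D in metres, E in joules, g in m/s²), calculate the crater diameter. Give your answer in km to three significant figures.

D ≈ 12.2 km

E^0.28 = (3.64 × 10^21)^0.28 = 1.089 × 10^6
g^-0.17 = 3.71^-0.17 = 0.8002
D = 0.014 × 1.089 × 10^6 × 0.8002 = 12200 m
   = 12.20 km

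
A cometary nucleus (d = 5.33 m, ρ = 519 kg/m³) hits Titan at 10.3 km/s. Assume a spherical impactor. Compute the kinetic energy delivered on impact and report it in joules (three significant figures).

E ≈ 2.18 × 10^12 J

v = 10300 m/s.
Mass m = (π/6) ρ d³ = (π/6) × 519 × (5.33)³ = 4.115 × 10^4 kg
E = ½ m v² = 0.5 × 4.115 × 10^4 × (10300)² = 2.183 × 10^12 J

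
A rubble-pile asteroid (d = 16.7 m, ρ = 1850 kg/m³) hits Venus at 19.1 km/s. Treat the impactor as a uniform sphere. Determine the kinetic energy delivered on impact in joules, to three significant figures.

E ≈ 8.23 × 10^14 J

v = 19100 m/s.
Mass m = (π/6) ρ d³ = (π/6) × 1850 × (16.7)³ = 4.511 × 10^6 kg
E = ½ m v² = 0.5 × 4.511 × 10^6 × (19100)² = 8.228 × 10^14 J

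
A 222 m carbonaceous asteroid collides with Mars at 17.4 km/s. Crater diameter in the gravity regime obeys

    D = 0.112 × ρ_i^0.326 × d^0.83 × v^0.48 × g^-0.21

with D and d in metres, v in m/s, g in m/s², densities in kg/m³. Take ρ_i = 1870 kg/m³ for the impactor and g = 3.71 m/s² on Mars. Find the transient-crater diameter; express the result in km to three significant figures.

D ≈ 9.53 km

In SI units: v = 17400 m/s.
ρ_i^0.326 = 1870^0.326 = 11.66
d^0.83 = 222^0.83 = 88.61
v^0.48 = 17400^0.48 = 108.5
g^-0.21 = 3.71^-0.21 = 0.7593
D = 0.112 × 11.66 × 88.61 × 108.5 × 0.7593 = 9533 m
   = 9.533 km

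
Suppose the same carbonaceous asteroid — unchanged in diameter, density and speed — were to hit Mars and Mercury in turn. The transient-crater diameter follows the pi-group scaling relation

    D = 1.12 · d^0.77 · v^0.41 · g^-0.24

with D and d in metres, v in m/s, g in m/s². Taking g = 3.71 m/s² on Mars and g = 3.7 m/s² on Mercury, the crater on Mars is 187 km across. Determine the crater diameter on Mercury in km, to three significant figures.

All impactor-dependent factors cancel in the ratio, leaving D_Mercury/D_Mars = (g_Mercury/g_Mars)^-0.24.
(3.7/3.71)^-0.24 = 0.9973^-0.24 = 1.001
D_Mercury = 1.001 × 187 km = 187 km

D ≈ 187 km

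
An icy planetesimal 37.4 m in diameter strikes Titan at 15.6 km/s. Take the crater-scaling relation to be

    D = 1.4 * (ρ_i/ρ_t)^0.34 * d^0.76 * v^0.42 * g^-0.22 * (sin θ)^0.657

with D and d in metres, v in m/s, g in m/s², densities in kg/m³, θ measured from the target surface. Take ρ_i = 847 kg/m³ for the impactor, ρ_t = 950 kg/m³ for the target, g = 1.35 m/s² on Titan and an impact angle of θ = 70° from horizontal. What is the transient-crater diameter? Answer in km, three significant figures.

D ≈ 1.09 km

In SI units: v = 15600 m/s.
(ρ_i/ρ_t)^0.34 = (847/950)^0.34 = 0.9617
d^0.76 = 37.4^0.76 = 15.68
v^0.42 = 15600^0.42 = 57.69
g^-0.22 = 1.35^-0.22 = 0.9361
(sin 70°)^0.657 = 0.9397^0.657 = 0.9600
D = 1.4 × 0.9617 × 15.68 × 57.69 × 0.9361 × 0.9600 = 1094 m
   = 1.094 km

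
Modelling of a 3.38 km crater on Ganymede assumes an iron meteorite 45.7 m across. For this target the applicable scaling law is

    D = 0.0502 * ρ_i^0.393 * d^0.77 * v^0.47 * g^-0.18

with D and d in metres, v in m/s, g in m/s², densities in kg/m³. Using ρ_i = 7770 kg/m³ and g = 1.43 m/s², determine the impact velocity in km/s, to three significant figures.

Rearranging for v: v = [D / (0.0502 · 7770^0.393 · 45.7^0.77 · 1.43^-0.18)]^(1/0.47).
D = 3380 m.
7770^0.393 = 33.80
45.7^0.77 = 18.97
1.43^-0.18 = 0.9376
Denominator = 0.0502 × 33.80 × 18.97 × 0.9376 = 30.18
D / 30.18 = 3380 / 30.18 = 112.0
v = 112.0^(1/0.47) = 112.0^2.1277 = 22915 m/s

v ≈ 22.9 km/s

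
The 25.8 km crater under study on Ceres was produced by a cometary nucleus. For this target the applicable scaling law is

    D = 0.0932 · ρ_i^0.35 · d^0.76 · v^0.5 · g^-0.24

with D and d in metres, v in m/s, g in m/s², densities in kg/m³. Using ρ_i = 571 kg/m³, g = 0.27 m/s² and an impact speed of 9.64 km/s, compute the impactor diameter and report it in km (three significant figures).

Rearranging for d: d = [D / (0.0932 · 571^0.35 · 9640^0.5 · 0.27^-0.24)]^(1/0.76).
D = 25800 m.
571^0.35 = 9.222
9640^0.5 = 98.18
0.27^-0.24 = 1.369
Denominator = 0.0932 × 9.222 × 98.18 × 1.369 = 115.5
D / 115.5 = 25800 / 115.5 = 223.4
d = 223.4^(1/0.76) = 223.4^1.3158 = 1233 m

d ≈ 1.23 km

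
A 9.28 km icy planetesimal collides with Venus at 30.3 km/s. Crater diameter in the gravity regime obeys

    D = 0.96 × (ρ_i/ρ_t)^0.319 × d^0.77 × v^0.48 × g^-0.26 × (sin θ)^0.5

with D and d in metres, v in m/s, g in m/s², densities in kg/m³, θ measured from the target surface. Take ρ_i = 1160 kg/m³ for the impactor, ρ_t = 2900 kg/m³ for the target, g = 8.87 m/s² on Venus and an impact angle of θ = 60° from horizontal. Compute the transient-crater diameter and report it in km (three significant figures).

D ≈ 60.8 km

In SI units: d = 9280 m, v = 30300 m/s.
(ρ_i/ρ_t)^0.319 = (1160/2900)^0.319 = 0.7465
d^0.77 = 9280^0.77 = 1135
v^0.48 = 30300^0.48 = 141.6
g^-0.26 = 8.87^-0.26 = 0.5669
(sin 60°)^0.5 = 0.8660^0.5 = 0.9306
D = 0.96 × 0.7465 × 1135 × 141.6 × 0.5669 × 0.9306 = 60762 m
   = 60.76 km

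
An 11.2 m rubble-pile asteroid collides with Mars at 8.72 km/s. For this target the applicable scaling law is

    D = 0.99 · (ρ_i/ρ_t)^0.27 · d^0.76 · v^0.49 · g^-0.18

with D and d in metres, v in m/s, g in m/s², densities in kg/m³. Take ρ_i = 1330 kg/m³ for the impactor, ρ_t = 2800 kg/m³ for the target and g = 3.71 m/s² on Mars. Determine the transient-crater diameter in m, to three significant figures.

D ≈ 342 m

In SI units: v = 8720 m/s.
(ρ_i/ρ_t)^0.27 = (1330/2800)^0.27 = 0.8179
d^0.76 = 11.2^0.76 = 6.272
v^0.49 = 8720^0.49 = 85.28
g^-0.18 = 3.71^-0.18 = 0.7898
D = 0.99 × 0.8179 × 6.272 × 85.28 × 0.7898 = 342.1 m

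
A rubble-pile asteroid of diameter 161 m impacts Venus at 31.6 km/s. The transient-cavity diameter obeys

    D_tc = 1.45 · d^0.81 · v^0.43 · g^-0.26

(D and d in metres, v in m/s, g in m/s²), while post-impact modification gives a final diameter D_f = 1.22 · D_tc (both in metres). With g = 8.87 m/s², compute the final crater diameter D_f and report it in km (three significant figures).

v = 31600 m/s.
d^0.81 = 161^0.81 = 61.31
v^0.43 = 31600^0.43 = 86.07
g^-0.26 = 8.87^-0.26 = 0.5669
D_tc = 1.45 × 61.31 × 86.07 × 0.5669 = 4338 m
D_f = 1.22 × 4338 = 5292 m
     = 5.292 km

D_f ≈ 5.29 km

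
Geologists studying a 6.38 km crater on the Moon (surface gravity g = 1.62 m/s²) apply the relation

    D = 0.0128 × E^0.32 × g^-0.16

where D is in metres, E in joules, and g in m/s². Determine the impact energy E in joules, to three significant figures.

E ≈ 8.12 × 10^17 J

Rearranging: E = [D / (0.0128 · g^-0.16)]^(1/0.32).
D = 6380 m.
g^-0.16 = 1.62^-0.16 = 0.9257
D / (0.0128 × 0.9257) = 6380 / (0.01185) = 5.384 × 10^5
E = (5.384 × 10^5)^3.125 = 8.123 × 10^17 J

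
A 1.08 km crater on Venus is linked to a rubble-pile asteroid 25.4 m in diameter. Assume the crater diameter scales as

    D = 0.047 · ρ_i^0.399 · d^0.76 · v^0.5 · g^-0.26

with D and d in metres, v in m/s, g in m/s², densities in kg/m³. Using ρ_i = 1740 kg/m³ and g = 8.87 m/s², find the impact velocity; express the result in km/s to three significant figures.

Rearranging for v: v = [D / (0.047 · 1740^0.399 · 25.4^0.76 · 8.87^-0.26)]^(1/0.5).
D = 1080 m.
1740^0.399 = 19.63
25.4^0.76 = 11.69
8.87^-0.26 = 0.5669
Denominator = 0.047 × 19.63 × 11.69 × 0.5669 = 6.114
D / 6.114 = 1080 / 6.114 = 176.6
v = 176.6^(1/0.5) = 176.6^2 = 31188 m/s

v ≈ 31.2 km/s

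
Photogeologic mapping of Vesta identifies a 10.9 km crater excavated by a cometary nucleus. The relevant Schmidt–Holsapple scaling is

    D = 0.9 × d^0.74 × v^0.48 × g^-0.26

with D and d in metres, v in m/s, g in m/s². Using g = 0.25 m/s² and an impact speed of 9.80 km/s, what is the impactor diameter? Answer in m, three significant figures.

Rearranging for d: d = [D / (0.9 · 9800^0.48 · 0.25^-0.26)]^(1/0.74).
D = 10900 m.
9800^0.48 = 82.37
0.25^-0.26 = 1.434
Denominator = 0.9 × 82.37 × 1.434 = 106.3
D / 106.3 = 10900 / 106.3 = 102.5
d = 102.5^(1/0.74) = 102.5^1.3514 = 521.5 m

d ≈ 522 m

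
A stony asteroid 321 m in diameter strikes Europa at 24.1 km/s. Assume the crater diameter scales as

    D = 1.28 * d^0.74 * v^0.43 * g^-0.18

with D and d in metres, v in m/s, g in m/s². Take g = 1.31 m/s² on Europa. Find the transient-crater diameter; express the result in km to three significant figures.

In SI units: v = 24100 m/s.
d^0.74 = 321^0.74 = 71.58
v^0.43 = 24100^0.43 = 76.61
g^-0.18 = 1.31^-0.18 = 0.9526
D = 1.28 × 71.58 × 76.61 × 0.9526 = 6686 m
   = 6.686 km

D ≈ 6.69 km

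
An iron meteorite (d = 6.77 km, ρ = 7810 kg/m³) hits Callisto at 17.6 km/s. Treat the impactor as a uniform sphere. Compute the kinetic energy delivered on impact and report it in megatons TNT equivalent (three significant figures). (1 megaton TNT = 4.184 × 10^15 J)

d = 6770 m; v = 17600 m/s.
Mass m = (π/6) ρ d³ = (π/6) × 7810 × (6770)³ = 1.269 × 10^15 kg
E = ½ m v² = 0.5 × 1.269 × 10^15 × (17600)² = 1.965 × 10^23 J
   = 1.965 × 10^23 / 4.184×10^15 = 4.696 × 10^7 Mt

E ≈ 4.70 × 10^7 Mt TNT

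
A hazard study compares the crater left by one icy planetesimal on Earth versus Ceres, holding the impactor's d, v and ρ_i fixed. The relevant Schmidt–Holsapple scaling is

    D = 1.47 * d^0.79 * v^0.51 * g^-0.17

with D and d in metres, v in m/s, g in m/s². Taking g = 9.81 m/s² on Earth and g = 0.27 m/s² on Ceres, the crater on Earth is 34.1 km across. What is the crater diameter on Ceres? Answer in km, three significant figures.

D ≈ 62.8 km

All impactor-dependent factors cancel in the ratio, leaving D_Ceres/D_Earth = (g_Ceres/g_Earth)^-0.17.
(0.27/9.81)^-0.17 = 0.02752^-0.17 = 1.842
D_Ceres = 1.842 × 34.1 km = 62.8 km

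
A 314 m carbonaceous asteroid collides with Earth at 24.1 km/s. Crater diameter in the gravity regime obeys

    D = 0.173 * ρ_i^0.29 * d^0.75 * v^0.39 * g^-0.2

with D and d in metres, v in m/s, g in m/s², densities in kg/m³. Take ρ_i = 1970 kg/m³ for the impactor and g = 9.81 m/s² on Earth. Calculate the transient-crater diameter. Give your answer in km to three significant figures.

In SI units: v = 24100 m/s.
ρ_i^0.29 = 1970^0.29 = 9.024
d^0.75 = 314^0.75 = 74.59
v^0.39 = 24100^0.39 = 51.17
g^-0.2 = 9.81^-0.2 = 0.6334
D = 0.173 × 9.024 × 74.59 × 51.17 × 0.6334 = 3774 m
   = 3.774 km

D ≈ 3.77 km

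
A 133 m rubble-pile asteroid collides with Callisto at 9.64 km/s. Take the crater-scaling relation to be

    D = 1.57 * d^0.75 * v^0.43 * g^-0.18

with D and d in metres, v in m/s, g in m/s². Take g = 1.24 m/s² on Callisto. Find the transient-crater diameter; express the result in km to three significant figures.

In SI units: v = 9640 m/s.
d^0.75 = 133^0.75 = 39.16
v^0.43 = 9640^0.43 = 51.66
g^-0.18 = 1.24^-0.18 = 0.9620
D = 1.57 × 39.16 × 51.66 × 0.9620 = 3055 m
   = 3.055 km

D ≈ 3.06 km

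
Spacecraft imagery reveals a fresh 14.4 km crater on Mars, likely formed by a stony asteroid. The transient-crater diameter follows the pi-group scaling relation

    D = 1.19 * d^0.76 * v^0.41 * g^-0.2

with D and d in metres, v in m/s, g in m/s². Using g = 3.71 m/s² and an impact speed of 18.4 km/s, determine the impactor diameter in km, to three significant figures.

Rearranging for d: d = [D / (1.19 · 18400^0.41 · 3.71^-0.2)]^(1/0.76).
D = 14400 m.
18400^0.41 = 56.05
3.71^-0.2 = 0.7694
Denominator = 1.19 × 56.05 × 0.7694 = 51.32
D / 51.32 = 14400 / 51.32 = 280.6
d = 280.6^(1/0.76) = 280.6^1.3158 = 1664 m

d ≈ 1.66 km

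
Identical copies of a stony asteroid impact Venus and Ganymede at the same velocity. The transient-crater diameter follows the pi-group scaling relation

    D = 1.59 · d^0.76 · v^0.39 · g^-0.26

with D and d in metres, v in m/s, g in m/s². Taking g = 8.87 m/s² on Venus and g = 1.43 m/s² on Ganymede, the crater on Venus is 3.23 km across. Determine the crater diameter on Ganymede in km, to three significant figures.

D ≈ 5.19 km

All impactor-dependent factors cancel in the ratio, leaving D_Ganymede/D_Venus = (g_Ganymede/g_Venus)^-0.26.
(1.43/8.87)^-0.26 = 0.1612^-0.26 = 1.607
D_Ganymede = 1.607 × 3.23 km = 5.19 km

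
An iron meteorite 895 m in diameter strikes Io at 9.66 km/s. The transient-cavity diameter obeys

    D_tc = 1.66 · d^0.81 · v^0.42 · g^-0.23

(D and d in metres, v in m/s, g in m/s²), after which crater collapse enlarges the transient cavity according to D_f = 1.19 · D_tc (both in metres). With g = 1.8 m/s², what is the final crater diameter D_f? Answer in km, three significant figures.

D_f ≈ 20.0 km

v = 9660 m/s.
d^0.81 = 895^0.81 = 246.0
v^0.42 = 9660^0.42 = 47.17
g^-0.23 = 1.8^-0.23 = 0.8735
D_tc = 1.66 × 246.0 × 47.17 × 0.8735 = 16830 m
D_f = 1.19 × 16830 = 20028 m
     = 20.03 km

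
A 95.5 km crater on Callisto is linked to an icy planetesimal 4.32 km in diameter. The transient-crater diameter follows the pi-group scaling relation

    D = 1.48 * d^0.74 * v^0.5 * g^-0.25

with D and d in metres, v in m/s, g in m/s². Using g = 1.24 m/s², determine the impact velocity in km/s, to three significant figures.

Rearranging for v: v = [D / (1.48 · 4320^0.74 · 1.24^-0.25)]^(1/0.5).
D = 95500 m.
4320^0.74 = 490.1
1.24^-0.25 = 0.9476
Denominator = 1.48 × 490.1 × 0.9476 = 687.3
D / 687.3 = 95500 / 687.3 = 138.9
v = 138.9^(1/0.5) = 138.9^2 = 19293 m/s

v ≈ 19.3 km/s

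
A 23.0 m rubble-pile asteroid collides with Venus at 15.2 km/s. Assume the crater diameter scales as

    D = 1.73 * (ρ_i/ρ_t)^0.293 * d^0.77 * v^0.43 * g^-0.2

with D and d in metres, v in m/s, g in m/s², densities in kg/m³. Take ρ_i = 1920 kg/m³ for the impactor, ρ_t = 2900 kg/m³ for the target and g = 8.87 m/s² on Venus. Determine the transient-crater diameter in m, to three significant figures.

D ≈ 696 m

In SI units: v = 15200 m/s.
(ρ_i/ρ_t)^0.293 = (1920/2900)^0.293 = 0.8862
d^0.77 = 23^0.77 = 11.18
v^0.43 = 15200^0.43 = 62.83
g^-0.2 = 8.87^-0.2 = 0.6463
D = 1.73 × 0.8862 × 11.18 × 62.83 × 0.6463 = 696.0 m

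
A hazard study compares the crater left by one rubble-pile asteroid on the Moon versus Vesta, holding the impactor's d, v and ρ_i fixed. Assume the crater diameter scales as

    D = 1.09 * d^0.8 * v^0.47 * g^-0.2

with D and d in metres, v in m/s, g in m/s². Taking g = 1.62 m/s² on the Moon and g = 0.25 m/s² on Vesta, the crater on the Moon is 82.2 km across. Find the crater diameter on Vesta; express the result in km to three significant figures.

All impactor-dependent factors cancel in the ratio, leaving D_Vesta/D_Moon = (g_Vesta/g_Moon)^-0.2.
(0.25/1.62)^-0.2 = 0.1543^-0.2 = 1.453
D_Vesta = 1.453 × 82.2 km = 119 km

D ≈ 119 km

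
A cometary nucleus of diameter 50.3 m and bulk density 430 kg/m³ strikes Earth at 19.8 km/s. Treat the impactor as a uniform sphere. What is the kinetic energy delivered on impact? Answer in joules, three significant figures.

v = 19800 m/s.
Mass m = (π/6) ρ d³ = (π/6) × 430 × (50.3)³ = 2.865 × 10^7 kg
E = ½ m v² = 0.5 × 2.865 × 10^7 × (19800)² = 5.616 × 10^15 J

E ≈ 5.62 × 10^15 J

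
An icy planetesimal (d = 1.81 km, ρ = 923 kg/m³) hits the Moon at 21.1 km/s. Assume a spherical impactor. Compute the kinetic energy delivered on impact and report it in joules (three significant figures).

E ≈ 6.38 × 10^20 J

d = 1810 m; v = 21100 m/s.
Mass m = (π/6) ρ d³ = (π/6) × 923 × (1810)³ = 2.866 × 10^12 kg
E = ½ m v² = 0.5 × 2.866 × 10^12 × (21100)² = 6.380 × 10^20 J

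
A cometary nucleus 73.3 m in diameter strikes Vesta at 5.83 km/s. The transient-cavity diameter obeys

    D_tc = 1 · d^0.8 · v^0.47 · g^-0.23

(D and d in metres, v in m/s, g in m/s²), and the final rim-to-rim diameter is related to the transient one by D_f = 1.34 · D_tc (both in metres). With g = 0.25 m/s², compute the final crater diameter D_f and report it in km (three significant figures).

D_f ≈ 3.37 km

v = 5830 m/s.
d^0.8 = 73.3^0.8 = 31.05
v^0.47 = 5830^0.47 = 58.87
g^-0.23 = 0.25^-0.23 = 1.376
D_tc = 1 × 31.05 × 58.87 × 1.376 = 2515 m
D_f = 1.34 × 2515 = 3370 m
     = 3.370 km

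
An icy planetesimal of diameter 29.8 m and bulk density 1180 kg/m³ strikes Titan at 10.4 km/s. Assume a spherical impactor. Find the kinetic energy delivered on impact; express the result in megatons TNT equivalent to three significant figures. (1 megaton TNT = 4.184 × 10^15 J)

E ≈ 0.211 Mt TNT

v = 10400 m/s.
Mass m = (π/6) ρ d³ = (π/6) × 1180 × (29.8)³ = 1.635 × 10^7 kg
E = ½ m v² = 0.5 × 1.635 × 10^7 × (10400)² = 8.842 × 10^14 J
   = 8.842 × 10^14 / 4.184×10^15 = 0.2113 Mt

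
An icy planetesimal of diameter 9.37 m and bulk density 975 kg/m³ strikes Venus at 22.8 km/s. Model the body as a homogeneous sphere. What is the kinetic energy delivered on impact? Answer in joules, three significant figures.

E ≈ 1.09 × 10^14 J

v = 22800 m/s.
Mass m = (π/6) ρ d³ = (π/6) × 975 × (9.37)³ = 4.200 × 10^5 kg
E = ½ m v² = 0.5 × 4.200 × 10^5 × (22800)² = 1.092 × 10^14 J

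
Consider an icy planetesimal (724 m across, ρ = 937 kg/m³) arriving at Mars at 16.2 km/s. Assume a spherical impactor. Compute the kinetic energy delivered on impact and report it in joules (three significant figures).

E ≈ 2.44 × 10^19 J

v = 16200 m/s.
Mass m = (π/6) ρ d³ = (π/6) × 937 × (724)³ = 1.862 × 10^11 kg
E = ½ m v² = 0.5 × 1.862 × 10^11 × (16200)² = 2.443 × 10^19 J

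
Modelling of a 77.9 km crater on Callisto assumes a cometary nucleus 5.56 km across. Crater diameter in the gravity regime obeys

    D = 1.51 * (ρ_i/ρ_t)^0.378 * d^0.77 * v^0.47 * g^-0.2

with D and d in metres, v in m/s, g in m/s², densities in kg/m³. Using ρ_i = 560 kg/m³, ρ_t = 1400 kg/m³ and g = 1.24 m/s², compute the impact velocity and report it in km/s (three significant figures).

v ≈ 17.8 km/s

Rearranging for v: v = [D / (1.51 · (560/1400)^0.378 · 5560^0.77 · 1.24^-0.2)]^(1/0.47).
D = 77900 m.
(560/1400)^0.378 = 0.7073
5560^0.77 = 765.1
1.24^-0.2 = 0.9579
Denominator = 1.51 × 0.7073 × 765.1 × 0.9579 = 782.7
D / 782.7 = 77900 / 782.7 = 99.53
v = 99.53^(1/0.47) = 99.53^2.1277 = 17826 m/s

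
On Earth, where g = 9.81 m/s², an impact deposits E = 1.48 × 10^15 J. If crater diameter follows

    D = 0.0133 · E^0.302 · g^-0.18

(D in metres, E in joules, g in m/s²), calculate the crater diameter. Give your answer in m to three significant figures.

D ≈ 336 m

E^0.302 = (1.48 × 10^15)^0.302 = 3.814 × 10^4
g^-0.18 = 9.81^-0.18 = 0.6630
D = 0.0133 × 3.814 × 10^4 × 0.6630 = 336.3 m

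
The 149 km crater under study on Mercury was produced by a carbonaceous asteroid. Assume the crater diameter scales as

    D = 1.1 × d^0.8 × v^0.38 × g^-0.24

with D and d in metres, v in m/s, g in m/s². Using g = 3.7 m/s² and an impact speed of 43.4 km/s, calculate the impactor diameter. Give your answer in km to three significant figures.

d ≈ 24.1 km

Rearranging for d: d = [D / (1.1 · 43400^0.38 · 3.7^-0.24)]^(1/0.8).
D = 149000 m.
43400^0.38 = 57.84
3.7^-0.24 = 0.7305
Denominator = 1.1 × 57.84 × 0.7305 = 46.48
D / 46.48 = 149000 / 46.48 = 3206
d = 3206^(1/0.8) = 3206^1.25 = 24124 m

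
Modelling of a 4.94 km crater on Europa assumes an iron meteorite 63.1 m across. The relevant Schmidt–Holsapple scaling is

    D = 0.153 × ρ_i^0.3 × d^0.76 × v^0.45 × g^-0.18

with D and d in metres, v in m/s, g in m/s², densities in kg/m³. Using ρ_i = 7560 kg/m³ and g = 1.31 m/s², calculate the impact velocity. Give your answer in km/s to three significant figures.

v ≈ 27.6 km/s

Rearranging for v: v = [D / (0.153 · 7560^0.3 · 63.1^0.76 · 1.31^-0.18)]^(1/0.45).
D = 4940 m.
7560^0.3 = 14.57
63.1^0.76 = 23.34
1.31^-0.18 = 0.9526
Denominator = 0.153 × 14.57 × 23.34 × 0.9526 = 49.56
D / 49.56 = 4940 / 49.56 = 99.68
v = 99.68^(1/0.45) = 99.68^2.2222 = 27625 m/s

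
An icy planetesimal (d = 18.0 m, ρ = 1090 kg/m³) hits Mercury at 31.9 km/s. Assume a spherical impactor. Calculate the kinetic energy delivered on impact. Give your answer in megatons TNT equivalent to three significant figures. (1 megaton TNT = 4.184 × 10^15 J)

E ≈ 0.405 Mt TNT

v = 31900 m/s.
Mass m = (π/6) ρ d³ = (π/6) × 1090 × (18)³ = 3.328 × 10^6 kg
E = ½ m v² = 0.5 × 3.328 × 10^6 × (31900)² = 1.693 × 10^15 J
   = 1.693 × 10^15 / 4.184×10^15 = 0.4046 Mt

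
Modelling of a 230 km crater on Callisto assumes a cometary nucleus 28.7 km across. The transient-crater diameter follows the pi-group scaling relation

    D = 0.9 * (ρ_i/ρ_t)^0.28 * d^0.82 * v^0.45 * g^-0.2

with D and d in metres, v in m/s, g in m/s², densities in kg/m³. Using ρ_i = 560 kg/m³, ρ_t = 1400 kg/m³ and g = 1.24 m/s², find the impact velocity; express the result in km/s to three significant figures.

v ≈ 15.2 km/s

Rearranging for v: v = [D / (0.9 · (560/1400)^0.28 · 28700^0.82 · 1.24^-0.2)]^(1/0.45).
D = 230000 m.
(560/1400)^0.28 = 0.7737
28700^0.82 = 4523
1.24^-0.2 = 0.9579
Denominator = 0.9 × 0.7737 × 4523 × 0.9579 = 3017
D / 3017 = 230000 / 3017 = 76.23
v = 76.23^(1/0.45) = 76.23^2.2222 = 15222 m/s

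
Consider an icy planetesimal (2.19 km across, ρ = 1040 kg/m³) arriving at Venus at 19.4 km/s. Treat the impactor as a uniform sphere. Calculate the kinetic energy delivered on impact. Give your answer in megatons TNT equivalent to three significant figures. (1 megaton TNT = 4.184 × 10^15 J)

d = 2190 m; v = 19400 m/s.
Mass m = (π/6) ρ d³ = (π/6) × 1040 × (2190)³ = 5.720 × 10^12 kg
E = ½ m v² = 0.5 × 5.720 × 10^12 × (19400)² = 1.076 × 10^21 J
   = 1.076 × 10^21 / 4.184×10^15 = 2.572 × 10^5 Mt

E ≈ 2.57 × 10^5 Mt TNT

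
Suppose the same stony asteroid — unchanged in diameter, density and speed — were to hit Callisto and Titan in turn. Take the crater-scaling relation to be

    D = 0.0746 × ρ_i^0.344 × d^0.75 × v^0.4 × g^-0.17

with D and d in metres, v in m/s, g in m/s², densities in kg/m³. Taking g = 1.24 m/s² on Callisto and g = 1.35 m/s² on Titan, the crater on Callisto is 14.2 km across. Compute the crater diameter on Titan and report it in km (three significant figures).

D ≈ 14.0 km

All impactor-dependent factors cancel in the ratio, leaving D_Titan/D_Callisto = (g_Titan/g_Callisto)^-0.17.
(1.35/1.24)^-0.17 = 1.089^-0.17 = 0.9856
D_Titan = 0.9856 × 14.2 km = 14.0 km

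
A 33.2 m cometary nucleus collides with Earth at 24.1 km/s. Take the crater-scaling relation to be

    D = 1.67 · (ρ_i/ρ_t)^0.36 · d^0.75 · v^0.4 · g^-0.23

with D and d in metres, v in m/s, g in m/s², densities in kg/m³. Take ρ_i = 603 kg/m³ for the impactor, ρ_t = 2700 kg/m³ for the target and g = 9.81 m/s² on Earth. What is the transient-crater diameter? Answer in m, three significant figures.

D ≈ 451 m

In SI units: v = 24100 m/s.
(ρ_i/ρ_t)^0.36 = (603/2700)^0.36 = 0.5829
d^0.75 = 33.2^0.75 = 13.83
v^0.4 = 24100^0.4 = 56.60
g^-0.23 = 9.81^-0.23 = 0.5914
D = 1.67 × 0.5829 × 13.83 × 56.60 × 0.5914 = 450.6 m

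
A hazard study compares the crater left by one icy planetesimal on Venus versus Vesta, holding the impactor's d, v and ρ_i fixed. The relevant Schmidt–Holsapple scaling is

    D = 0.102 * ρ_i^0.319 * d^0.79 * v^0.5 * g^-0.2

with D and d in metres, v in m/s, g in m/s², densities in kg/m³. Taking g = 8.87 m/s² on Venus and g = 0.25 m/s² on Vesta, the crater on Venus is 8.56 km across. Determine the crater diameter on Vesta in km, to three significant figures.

D ≈ 17.5 km

All impactor-dependent factors cancel in the ratio, leaving D_Vesta/D_Venus = (g_Vesta/g_Venus)^-0.2.
(0.25/8.87)^-0.2 = 0.02818^-0.2 = 2.042
D_Vesta = 2.042 × 8.56 km = 17.5 km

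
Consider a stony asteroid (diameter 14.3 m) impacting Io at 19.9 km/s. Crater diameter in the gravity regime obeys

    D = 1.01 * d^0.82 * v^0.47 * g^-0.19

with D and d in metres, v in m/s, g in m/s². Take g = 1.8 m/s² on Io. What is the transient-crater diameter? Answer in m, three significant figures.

D ≈ 839 m

In SI units: v = 19900 m/s.
d^0.82 = 14.3^0.82 = 8.859
v^0.47 = 19900^0.47 = 104.8
g^-0.19 = 1.8^-0.19 = 0.8943
D = 1.01 × 8.859 × 104.8 × 0.8943 = 838.6 m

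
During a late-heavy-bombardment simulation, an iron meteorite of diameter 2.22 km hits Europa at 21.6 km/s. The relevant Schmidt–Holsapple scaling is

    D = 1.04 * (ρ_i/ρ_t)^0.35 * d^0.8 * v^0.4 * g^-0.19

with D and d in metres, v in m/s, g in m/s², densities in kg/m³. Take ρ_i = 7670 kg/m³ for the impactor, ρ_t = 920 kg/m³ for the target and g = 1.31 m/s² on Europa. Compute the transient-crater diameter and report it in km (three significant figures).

In SI units: d = 2220 m, v = 21600 m/s.
(ρ_i/ρ_t)^0.35 = (7670/920)^0.35 = 2.101
d^0.8 = 2220^0.8 = 475.4
v^0.4 = 21600^0.4 = 54.17
g^-0.19 = 1.31^-0.19 = 0.9500
D = 1.04 × 2.101 × 475.4 × 54.17 × 0.9500 = 53457 m
   = 53.46 km

D ≈ 53.5 km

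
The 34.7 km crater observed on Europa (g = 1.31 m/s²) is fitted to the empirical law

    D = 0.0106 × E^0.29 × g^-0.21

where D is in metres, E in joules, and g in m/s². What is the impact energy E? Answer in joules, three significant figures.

Rearranging: E = [D / (0.0106 · g^-0.21)]^(1/0.29).
D = 34700 m.
g^-0.21 = 1.31^-0.21 = 0.9449
D / (0.0106 × 0.9449) = 34700 / (0.01002) = 3.463 × 10^6
E = (3.463 × 10^6)^3.4483 = 3.548 × 10^22 J

E ≈ 3.55 × 10^22 J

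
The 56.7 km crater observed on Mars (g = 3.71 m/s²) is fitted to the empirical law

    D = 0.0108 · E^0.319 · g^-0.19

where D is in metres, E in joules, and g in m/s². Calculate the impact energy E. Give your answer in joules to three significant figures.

Rearranging: E = [D / (0.0108 · g^-0.19)]^(1/0.319).
D = 56700 m.
g^-0.19 = 3.71^-0.19 = 0.7795
D / (0.0108 × 0.7795) = 56700 / (8.419 × 10^-3) = 6.735 × 10^6
E = (6.735 × 10^6)^3.1348 = 2.544 × 10^21 J

E ≈ 2.54 × 10^21 J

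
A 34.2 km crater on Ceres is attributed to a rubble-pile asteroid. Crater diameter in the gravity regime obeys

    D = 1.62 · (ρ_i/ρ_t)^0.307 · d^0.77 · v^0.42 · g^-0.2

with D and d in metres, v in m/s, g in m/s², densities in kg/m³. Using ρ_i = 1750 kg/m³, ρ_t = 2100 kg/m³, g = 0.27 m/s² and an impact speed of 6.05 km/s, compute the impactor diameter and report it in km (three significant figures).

Rearranging for d: d = [D / (1.62 · (1750/2100)^0.307 · 6050^0.42 · 0.27^-0.2)]^(1/0.77).
D = 34200 m.
(1750/2100)^0.307 = 0.9456
6050^0.42 = 38.76
0.27^-0.2 = 1.299
Denominator = 1.62 × 0.9456 × 38.76 × 1.299 = 77.13
D / 77.13 = 34200 / 77.13 = 443.4
d = 443.4^(1/0.77) = 443.4^1.2987 = 2738 m

d ≈ 2.74 km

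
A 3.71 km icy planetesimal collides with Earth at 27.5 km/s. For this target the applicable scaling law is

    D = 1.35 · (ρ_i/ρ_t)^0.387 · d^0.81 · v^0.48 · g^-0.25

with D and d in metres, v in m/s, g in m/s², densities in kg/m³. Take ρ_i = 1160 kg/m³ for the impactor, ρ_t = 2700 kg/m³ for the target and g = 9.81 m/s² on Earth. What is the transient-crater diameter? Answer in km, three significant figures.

In SI units: d = 3710 m, v = 27500 m/s.
(ρ_i/ρ_t)^0.387 = (1160/2700)^0.387 = 0.7211
d^0.81 = 3710^0.81 = 778.4
v^0.48 = 27500^0.48 = 135.2
g^-0.25 = 9.81^-0.25 = 0.5650
D = 1.35 × 0.7211 × 778.4 × 135.2 × 0.5650 = 57884 m
   = 57.88 km

D ≈ 57.9 km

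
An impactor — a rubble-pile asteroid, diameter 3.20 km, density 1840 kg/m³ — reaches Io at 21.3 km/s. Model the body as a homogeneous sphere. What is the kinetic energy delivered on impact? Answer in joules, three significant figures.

d = 3200 m; v = 21300 m/s.
Mass m = (π/6) ρ d³ = (π/6) × 1840 × (3200)³ = 3.157 × 10^13 kg
E = ½ m v² = 0.5 × 3.157 × 10^13 × (21300)² = 7.161 × 10^21 J

E ≈ 7.16 × 10^21 J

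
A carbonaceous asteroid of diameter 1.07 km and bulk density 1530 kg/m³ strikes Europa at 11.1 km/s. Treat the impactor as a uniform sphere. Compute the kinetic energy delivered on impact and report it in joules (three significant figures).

E ≈ 6.05 × 10^19 J

d = 1070 m; v = 11100 m/s.
Mass m = (π/6) ρ d³ = (π/6) × 1530 × (1070)³ = 9.814 × 10^11 kg
E = ½ m v² = 0.5 × 9.814 × 10^11 × (11100)² = 6.046 × 10^19 J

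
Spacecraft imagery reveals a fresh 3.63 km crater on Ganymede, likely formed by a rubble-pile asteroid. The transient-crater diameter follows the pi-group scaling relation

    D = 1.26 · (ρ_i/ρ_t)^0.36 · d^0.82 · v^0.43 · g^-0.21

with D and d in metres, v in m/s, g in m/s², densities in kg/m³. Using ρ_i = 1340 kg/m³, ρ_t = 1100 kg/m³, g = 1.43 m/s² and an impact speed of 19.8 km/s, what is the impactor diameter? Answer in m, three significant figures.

Rearranging for d: d = [D / (1.26 · (1340/1100)^0.36 · 19800^0.43 · 1.43^-0.21)]^(1/0.82).
D = 3630 m.
(1340/1100)^0.36 = 1.074
19800^0.43 = 70.40
1.43^-0.21 = 0.9276
Denominator = 1.26 × 1.074 × 70.40 × 0.9276 = 88.37
D / 88.37 = 3630 / 88.37 = 41.08
d = 41.08^(1/0.82) = 41.08^1.2195 = 92.86 m

d ≈ 92.9 m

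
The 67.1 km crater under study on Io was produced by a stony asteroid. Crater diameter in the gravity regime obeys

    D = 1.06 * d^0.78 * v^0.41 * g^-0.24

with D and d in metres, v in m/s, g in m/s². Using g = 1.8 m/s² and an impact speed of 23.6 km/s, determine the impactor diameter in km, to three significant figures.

Rearranging for d: d = [D / (1.06 · 23600^0.41 · 1.8^-0.24)]^(1/0.78).
D = 67100 m.
23600^0.41 = 62.07
1.8^-0.24 = 0.8684
Denominator = 1.06 × 62.07 × 0.8684 = 57.14
D / 57.14 = 67100 / 57.14 = 1174
d = 1174^(1/0.78) = 1174^1.2821 = 8622 m

d ≈ 8.62 km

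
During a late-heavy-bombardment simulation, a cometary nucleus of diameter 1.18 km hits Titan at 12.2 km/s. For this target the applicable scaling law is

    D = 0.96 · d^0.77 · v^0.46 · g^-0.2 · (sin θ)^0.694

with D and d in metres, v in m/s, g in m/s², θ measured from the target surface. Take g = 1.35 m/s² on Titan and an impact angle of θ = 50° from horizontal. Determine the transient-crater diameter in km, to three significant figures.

D ≈ 13.2 km

In SI units: d = 1180 m, v = 12200 m/s.
d^0.77 = 1180^0.77 = 231.9
v^0.46 = 12200^0.46 = 75.81
g^-0.2 = 1.35^-0.2 = 0.9417
(sin 50°)^0.694 = 0.7660^0.694 = 0.8311
D = 0.96 × 231.9 × 75.81 × 0.9417 × 0.8311 = 13209 m
   = 13.21 km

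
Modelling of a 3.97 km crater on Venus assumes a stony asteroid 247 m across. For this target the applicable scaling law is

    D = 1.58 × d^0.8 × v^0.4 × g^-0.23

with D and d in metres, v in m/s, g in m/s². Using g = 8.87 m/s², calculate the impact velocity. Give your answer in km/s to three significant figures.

v ≈ 18.2 km/s

Rearranging for v: v = [D / (1.58 · 247^0.8 · 8.87^-0.23)]^(1/0.4).
D = 3970 m.
247^0.8 = 82.06
8.87^-0.23 = 0.6053
Denominator = 1.58 × 82.06 × 0.6053 = 78.48
D / 78.48 = 3970 / 78.48 = 50.59
v = 50.59^(1/0.4) = 50.59^2.5 = 18204 m/s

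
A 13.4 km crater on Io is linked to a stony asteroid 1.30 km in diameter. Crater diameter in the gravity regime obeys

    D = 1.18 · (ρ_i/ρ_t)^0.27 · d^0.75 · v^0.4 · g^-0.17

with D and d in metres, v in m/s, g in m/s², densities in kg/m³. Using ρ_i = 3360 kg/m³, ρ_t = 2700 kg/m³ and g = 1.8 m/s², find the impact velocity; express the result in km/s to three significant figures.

v ≈ 22.1 km/s

Rearranging for v: v = [D / (1.18 · (3360/2700)^0.27 · 1300^0.75 · 1.8^-0.17)]^(1/0.4).
D = 13400 m.
(3360/2700)^0.27 = 1.061
1300^0.75 = 216.5
1.8^-0.17 = 0.9049
Denominator = 1.18 × 1.061 × 216.5 × 0.9049 = 245.3
D / 245.3 = 13400 / 245.3 = 54.63
v = 54.63^(1/0.4) = 54.63^2.5 = 22059 m/s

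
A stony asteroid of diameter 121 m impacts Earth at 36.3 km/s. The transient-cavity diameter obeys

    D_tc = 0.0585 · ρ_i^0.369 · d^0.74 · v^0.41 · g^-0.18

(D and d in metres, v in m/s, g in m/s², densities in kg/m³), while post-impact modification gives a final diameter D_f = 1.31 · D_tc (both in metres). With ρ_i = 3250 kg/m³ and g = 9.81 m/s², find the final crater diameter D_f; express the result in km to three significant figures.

D_f ≈ 2.59 km

v = 36300 m/s.
ρ_i^0.369 = 3250^0.369 = 19.76
d^0.74 = 121^0.74 = 34.77
v^0.41 = 36300^0.41 = 74.06
g^-0.18 = 9.81^-0.18 = 0.6630
D_tc = 0.0585 × 19.76 × 34.77 × 74.06 × 0.6630 = 1974 m
D_f = 1.31 × 1974 = 2586 m
     = 2.586 km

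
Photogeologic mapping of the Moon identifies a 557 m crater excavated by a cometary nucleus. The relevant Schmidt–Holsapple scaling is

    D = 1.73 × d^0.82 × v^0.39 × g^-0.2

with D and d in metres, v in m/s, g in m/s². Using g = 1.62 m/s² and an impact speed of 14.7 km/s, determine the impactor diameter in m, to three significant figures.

Rearranging for d: d = [D / (1.73 · 14700^0.39 · 1.62^-0.2)]^(1/0.82).
14700^0.39 = 42.19
1.62^-0.2 = 0.9080
Denominator = 1.73 × 42.19 × 0.9080 = 66.27
D / 66.27 = 557 / 66.27 = 8.405
d = 8.405^(1/0.82) = 8.405^1.2195 = 13.41 m

d ≈ 13.4 m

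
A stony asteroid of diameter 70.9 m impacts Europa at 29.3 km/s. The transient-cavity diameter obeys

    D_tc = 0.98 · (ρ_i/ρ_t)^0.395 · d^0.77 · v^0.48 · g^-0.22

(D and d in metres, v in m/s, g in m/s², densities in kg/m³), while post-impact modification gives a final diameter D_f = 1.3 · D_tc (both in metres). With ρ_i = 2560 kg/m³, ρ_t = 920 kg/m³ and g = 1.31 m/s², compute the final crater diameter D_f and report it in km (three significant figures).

v = 29300 m/s.
(ρ_i/ρ_t)^0.395 = (2560/920)^0.395 = 1.498
d^0.77 = 70.9^0.77 = 26.61
v^0.48 = 29300^0.48 = 139.3
g^-0.22 = 1.31^-0.22 = 0.9423
D_tc = 0.98 × 1.498 × 26.61 × 139.3 × 0.9423 = 5128 m
D_f = 1.3 × 5128 = 6666 m
     = 6.666 km

D_f ≈ 6.67 km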